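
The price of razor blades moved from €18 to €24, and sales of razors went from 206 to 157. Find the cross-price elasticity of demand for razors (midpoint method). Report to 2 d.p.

-0.94

ΔQ_x = 157 − 206 = -49; ΔP_y = 24 − 18 = 6.
Midpoints: P̄_y = 21.00, Q̄_x = 181.5.
ε_xy = (ΔQ_x/ΔP_y)(P̄_y/Q̄_x) = (-49/6)(21.00/181.5).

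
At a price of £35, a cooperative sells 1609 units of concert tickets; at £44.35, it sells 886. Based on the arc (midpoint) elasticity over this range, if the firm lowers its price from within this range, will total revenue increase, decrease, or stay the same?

Arc ε = (-723/9.35)(39.67/1247.5) ≈ -2.459.
|ε| = 2.46 > 1, so demand is elastic. A price cut therefore raises total revenue.

increase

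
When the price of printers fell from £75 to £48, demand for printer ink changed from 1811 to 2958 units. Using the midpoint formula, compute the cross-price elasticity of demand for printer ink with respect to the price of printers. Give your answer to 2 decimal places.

ΔQ_x = 2958 − 1811 = 1147; ΔP_y = 48 − 75 = -27.
Midpoints: P̄_y = 61.50, Q̄_x = 2384.5.
ε_xy = (ΔQ_x/ΔP_y)(P̄_y/Q̄_x) = (1147/-27)(61.50/2384.5).
ε_xy < 0, so the goods are complements.

-1.10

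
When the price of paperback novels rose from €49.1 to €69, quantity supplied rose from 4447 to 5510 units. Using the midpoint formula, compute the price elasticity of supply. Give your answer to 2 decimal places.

0.63

ΔQ = 5510 − 4447 = 1063; ΔP = 69 − 49.1 = 19.9.
Midpoints: P̄ = 59.05, Q̄ = 4978.5.
ε_s = (ΔQ/ΔP)(P̄/Q̄) = (1063/19.9)(59.05/4978.5).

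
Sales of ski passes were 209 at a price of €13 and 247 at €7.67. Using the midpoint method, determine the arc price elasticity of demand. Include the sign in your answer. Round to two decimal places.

-0.32

ΔQ = 247 − 209 = 38; ΔP = 7.67 − 13 = -5.33.
Midpoints: P̄ = 10.34, Q̄ = 228.0.
ε = (ΔQ/ΔP)(P̄/Q̄) = (38/-5.33)(10.34/228.0).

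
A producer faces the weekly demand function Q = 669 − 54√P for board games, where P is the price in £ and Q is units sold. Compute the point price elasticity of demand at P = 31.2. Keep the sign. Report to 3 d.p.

At P = 31.2, Q = 367.372.
dQ/dP = −54/(2√P) = -4.834.
ε = (dQ/dP)(P/Q) = (-4.834)(31.2/367.372).

-0.411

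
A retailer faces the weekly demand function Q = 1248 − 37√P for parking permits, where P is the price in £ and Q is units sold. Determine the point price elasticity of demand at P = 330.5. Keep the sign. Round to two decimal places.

-0.58

At P = 330.5, Q = 575.353.
dQ/dP = −37/(2√P) = -1.018.
ε = (dQ/dP)(P/Q) = (-1.018)(330.5/575.353).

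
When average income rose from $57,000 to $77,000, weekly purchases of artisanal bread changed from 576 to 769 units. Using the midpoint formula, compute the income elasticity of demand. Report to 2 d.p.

0.96

ΔQ = 193, ΔI = 20000. Midpoints: Ī = 67,000, Q̄ = 672.5.
ε_I = (ΔQ/ΔI)(Ī/Q̄) = (193/20000)(67000/672.5).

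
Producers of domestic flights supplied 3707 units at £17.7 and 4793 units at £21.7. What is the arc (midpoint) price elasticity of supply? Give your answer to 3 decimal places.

ΔQ = 4793 − 3707 = 1086; ΔP = 21.7 − 17.7 = 4.
Midpoints: P̄ = 19.70, Q̄ = 4250.0.
ε_s = (ΔQ/ΔP)(P̄/Q̄) = (1086/4)(19.70/4250.0).

1.258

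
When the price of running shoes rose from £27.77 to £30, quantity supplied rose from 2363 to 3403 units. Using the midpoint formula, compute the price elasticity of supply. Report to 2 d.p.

ΔQ = 3403 − 2363 = 1040; ΔP = 30 − 27.77 = 2.23.
Midpoints: P̄ = 28.88, Q̄ = 2883.0.
ε_s = (ΔQ/ΔP)(P̄/Q̄) = (1040/2.23)(28.88/2883.0).

4.67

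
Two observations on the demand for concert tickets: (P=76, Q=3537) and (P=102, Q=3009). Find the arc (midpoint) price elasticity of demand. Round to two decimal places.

ΔQ = 3009 − 3537 = -528; ΔP = 102 − 76 = 26.
Midpoints: P̄ = 89.00, Q̄ = 3273.0.
ε = (ΔQ/ΔP)(P̄/Q̄) = (-528/26)(89.00/3273.0).

-0.55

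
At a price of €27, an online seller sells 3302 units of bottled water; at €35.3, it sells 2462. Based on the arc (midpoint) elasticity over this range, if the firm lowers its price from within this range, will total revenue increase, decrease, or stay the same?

Arc ε = (-840/8.3)(31.15/2882.0) ≈ -1.094.
|ε| = 1.09 > 1, so demand is elastic. A price cut therefore raises total revenue.

increase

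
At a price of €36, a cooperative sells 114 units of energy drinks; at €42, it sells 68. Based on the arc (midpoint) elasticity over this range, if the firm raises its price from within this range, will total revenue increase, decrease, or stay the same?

decrease

Arc ε = (-46/6)(39.00/91.0) ≈ -3.286.
|ε| = 3.29 > 1, so demand is elastic. A price rise therefore reduces total revenue.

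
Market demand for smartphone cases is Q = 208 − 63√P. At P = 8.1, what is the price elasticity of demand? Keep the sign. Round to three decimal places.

-3.124

At P = 8.1, Q = 28.699.
dQ/dP = −63/(2√P) = -11.068.
ε = (dQ/dP)(P/Q) = (-11.068)(8.1/28.699).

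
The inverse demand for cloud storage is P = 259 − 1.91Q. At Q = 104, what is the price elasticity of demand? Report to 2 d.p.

At Q = 104, P = 259 − 1.91(104) = 60.36.
dP/dQ = −1.91, so dQ/dP = 1/(−1.91) = -0.524.
ε = (dQ/dP)(P/Q) = (-0.524)(60.36/104).

-0.30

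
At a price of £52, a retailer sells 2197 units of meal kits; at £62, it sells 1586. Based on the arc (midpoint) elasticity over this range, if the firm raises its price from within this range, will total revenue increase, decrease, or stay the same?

decrease

Arc ε = (-611/10)(57.00/1891.5) ≈ -1.841.
|ε| = 1.84 > 1, so demand is elastic. A price rise therefore reduces total revenue.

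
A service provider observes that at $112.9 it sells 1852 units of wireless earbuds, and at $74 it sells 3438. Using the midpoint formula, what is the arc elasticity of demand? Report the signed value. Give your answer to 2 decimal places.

ΔQ = 3438 − 1852 = 1586; ΔP = 74 − 112.9 = -38.9.
Midpoints: P̄ = 93.45, Q̄ = 2645.0.
ε = (ΔQ/ΔP)(P̄/Q̄) = (1586/-38.9)(93.45/2645.0).

-1.44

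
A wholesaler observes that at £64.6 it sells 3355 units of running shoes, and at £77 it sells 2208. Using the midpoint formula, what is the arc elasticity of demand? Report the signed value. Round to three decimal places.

ΔQ = 2208 − 3355 = -1147; ΔP = 77 − 64.6 = 12.4.
Midpoints: P̄ = 70.80, Q̄ = 2781.5.
ε = (ΔQ/ΔP)(P̄/Q̄) = (-1147/12.4)(70.80/2781.5).

-2.354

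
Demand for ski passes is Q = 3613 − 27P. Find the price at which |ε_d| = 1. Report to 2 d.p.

66.91

For linear demand Q = a − bP, ε = −bP/(a − bP). |ε| = 1 when bP = a − bP, i.e. P = a/(2b).
P = 3613/(2·27) = 3613/54 = 66.9074.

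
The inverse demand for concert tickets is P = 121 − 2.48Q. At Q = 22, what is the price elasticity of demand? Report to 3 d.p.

At Q = 22, P = 121 − 2.48(22) = 66.44.
dP/dQ = −2.48, so dQ/dP = 1/(−2.48) = -0.403.
ε = (dQ/dP)(P/Q) = (-0.403)(66.44/22).

-1.218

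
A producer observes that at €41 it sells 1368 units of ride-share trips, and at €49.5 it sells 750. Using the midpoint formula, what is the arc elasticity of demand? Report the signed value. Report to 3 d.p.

ΔQ = 750 − 1368 = -618; ΔP = 49.5 − 41 = 8.5.
Midpoints: P̄ = 45.25, Q̄ = 1059.0.
ε = (ΔQ/ΔP)(P̄/Q̄) = (-618/8.5)(45.25/1059.0).

-3.107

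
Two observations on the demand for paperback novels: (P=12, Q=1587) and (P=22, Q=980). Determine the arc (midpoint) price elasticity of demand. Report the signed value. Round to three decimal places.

ΔQ = 980 − 1587 = -607; ΔP = 22 − 12 = 10.
Midpoints: P̄ = 17.00, Q̄ = 1283.5.
ε = (ΔQ/ΔP)(P̄/Q̄) = (-607/10)(17.00/1283.5).

-0.804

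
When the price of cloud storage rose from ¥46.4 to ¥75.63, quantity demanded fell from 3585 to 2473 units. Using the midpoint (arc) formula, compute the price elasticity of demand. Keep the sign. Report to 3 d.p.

ΔQ = 2473 − 3585 = -1112; ΔP = 75.63 − 46.4 = 29.23.
Midpoints: P̄ = 61.02, Q̄ = 3029.0.
ε = (ΔQ/ΔP)(P̄/Q̄) = (-1112/29.23)(61.02/3029.0).

-0.766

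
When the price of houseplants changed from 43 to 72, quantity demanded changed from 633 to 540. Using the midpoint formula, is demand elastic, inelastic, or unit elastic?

inelastic

Arc ε ≈ -0.314.
|ε| = 0.31 < 1.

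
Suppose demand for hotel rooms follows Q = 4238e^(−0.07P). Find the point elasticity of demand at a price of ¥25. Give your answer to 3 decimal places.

-1.750

At P = 25, Q = 736.454.
dQ/dP = −0.07·4238e^(−0.07P) = −0.07Q = -51.552.
ε = (dQ/dP)(P/Q) = (-51.552)(25/736.454).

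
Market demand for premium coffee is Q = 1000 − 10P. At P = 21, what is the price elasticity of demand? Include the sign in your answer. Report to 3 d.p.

-0.266

At P = 21, Q = 790.
dQ/dP = −10.
ε = (dQ/dP)(P/Q) = (-10)(21/790).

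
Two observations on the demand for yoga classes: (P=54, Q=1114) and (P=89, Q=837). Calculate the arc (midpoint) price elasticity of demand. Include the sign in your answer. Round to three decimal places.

ΔQ = 837 − 1114 = -277; ΔP = 89 − 54 = 35.
Midpoints: P̄ = 71.50, Q̄ = 975.5.
ε = (ΔQ/ΔP)(P̄/Q̄) = (-277/35)(71.50/975.5).

-0.580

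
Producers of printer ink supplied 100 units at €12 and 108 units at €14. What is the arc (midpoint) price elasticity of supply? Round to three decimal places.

0.500

ΔQ = 108 − 100 = 8; ΔP = 14 − 12 = 2.
Midpoints: P̄ = 13.00, Q̄ = 104.0.
ε_s = (ΔQ/ΔP)(P̄/Q̄) = (8/2)(13.00/104.0).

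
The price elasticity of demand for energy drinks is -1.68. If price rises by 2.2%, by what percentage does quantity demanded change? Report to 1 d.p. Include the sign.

-3.7%

%ΔQ ≈ ε × %ΔP = (-1.68)(2.2%) = -3.70%.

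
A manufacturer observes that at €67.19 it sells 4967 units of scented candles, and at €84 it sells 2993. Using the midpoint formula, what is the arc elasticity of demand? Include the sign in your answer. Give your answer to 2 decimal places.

-2.23

ΔQ = 2993 − 4967 = -1974; ΔP = 84 − 67.19 = 16.81.
Midpoints: P̄ = 75.59, Q̄ = 3980.0.
ε = (ΔQ/ΔP)(P̄/Q̄) = (-1974/16.81)(75.59/3980.0).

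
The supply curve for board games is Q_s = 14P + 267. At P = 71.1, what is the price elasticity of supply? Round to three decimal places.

0.788

At P = 71.1, Q_s = 1262.40.
dQ_s/dP = 14.
ε_s = (dQ_s/dP)(P/Q_s) = (14)(71.1/1262.40).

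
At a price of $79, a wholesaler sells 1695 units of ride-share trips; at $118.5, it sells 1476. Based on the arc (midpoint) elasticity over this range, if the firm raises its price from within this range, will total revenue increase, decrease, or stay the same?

increase

Arc ε = (-219/39.5)(98.75/1585.5) ≈ -0.345.
|ε| = 0.35 < 1, so demand is inelastic. A price rise therefore raises total revenue.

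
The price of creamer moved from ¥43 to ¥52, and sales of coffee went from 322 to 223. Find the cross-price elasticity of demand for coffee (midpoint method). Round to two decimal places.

ΔQ_x = 223 − 322 = -99; ΔP_y = 52 − 43 = 9.
Midpoints: P̄_y = 47.50, Q̄_x = 272.5.
ε_xy = (ΔQ_x/ΔP_y)(P̄_y/Q̄_x) = (-99/9)(47.50/272.5).

-1.92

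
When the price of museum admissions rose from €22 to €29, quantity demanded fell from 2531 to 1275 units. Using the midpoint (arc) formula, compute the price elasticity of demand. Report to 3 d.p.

ΔQ = 1275 − 2531 = -1256; ΔP = 29 − 22 = 7.
Midpoints: P̄ = 25.50, Q̄ = 1903.0.
ε = (ΔQ/ΔP)(P̄/Q̄) = (-1256/7)(25.50/1903.0).

-2.404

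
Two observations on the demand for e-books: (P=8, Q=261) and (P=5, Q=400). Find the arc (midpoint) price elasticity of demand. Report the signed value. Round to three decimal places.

ΔQ = 400 − 261 = 139; ΔP = 5 − 8 = -3.
Midpoints: P̄ = 6.50, Q̄ = 330.5.
ε = (ΔQ/ΔP)(P̄/Q̄) = (139/-3)(6.50/330.5).

-0.911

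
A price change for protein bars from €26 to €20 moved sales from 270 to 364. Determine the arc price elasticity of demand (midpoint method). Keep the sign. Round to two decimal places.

ΔQ = 364 − 270 = 94; ΔP = 20 − 26 = -6.
Midpoints: P̄ = 23.00, Q̄ = 317.0.
ε = (ΔQ/ΔP)(P̄/Q̄) = (94/-6)(23.00/317.0).

-1.14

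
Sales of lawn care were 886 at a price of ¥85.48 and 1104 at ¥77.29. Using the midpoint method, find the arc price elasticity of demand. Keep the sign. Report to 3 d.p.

-2.177

ΔQ = 1104 − 886 = 218; ΔP = 77.29 − 85.48 = -8.19.
Midpoints: P̄ = 81.39, Q̄ = 995.0.
ε = (ΔQ/ΔP)(P̄/Q̄) = (218/-8.19)(81.39/995.0).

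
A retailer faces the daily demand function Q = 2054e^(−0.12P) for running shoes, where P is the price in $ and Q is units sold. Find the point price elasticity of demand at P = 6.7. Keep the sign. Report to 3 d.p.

-0.804

At P = 6.7, Q = 919.237.
dQ/dP = −0.12·2054e^(−0.12P) = −0.12Q = -110.308.
ε = (dQ/dP)(P/Q) = (-110.308)(6.7/919.237).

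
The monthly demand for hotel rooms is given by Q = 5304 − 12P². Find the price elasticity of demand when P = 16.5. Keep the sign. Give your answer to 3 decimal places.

At P = 16.5, Q = 2037.
dQ/dP = −24P = -396.
ε = (dQ/dP)(P/Q) = (-396)(16.5/2037).
|ε| > 1, so demand is elastic at this price.

-3.208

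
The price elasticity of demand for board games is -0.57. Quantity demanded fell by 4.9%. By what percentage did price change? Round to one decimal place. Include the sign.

8.6%

%ΔP ≈ %ΔQ / ε = (-4.9%)/(-0.57) = 8.60%.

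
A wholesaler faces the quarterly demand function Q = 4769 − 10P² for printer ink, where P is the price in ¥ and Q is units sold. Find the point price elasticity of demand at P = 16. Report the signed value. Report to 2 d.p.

At P = 16, Q = 2209.
dQ/dP = −20P = -320.
ε = (dQ/dP)(P/Q) = (-320)(16/2209).
|ε| > 1, so demand is elastic at this price.

-2.32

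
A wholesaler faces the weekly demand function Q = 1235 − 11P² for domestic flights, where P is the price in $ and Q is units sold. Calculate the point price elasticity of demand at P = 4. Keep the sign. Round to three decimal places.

-0.332

At P = 4, Q = 1059.
dQ/dP = −22P = -88.
ε = (dQ/dP)(P/Q) = (-88)(4/1059).
|ε| < 1, so demand is inelastic at this price.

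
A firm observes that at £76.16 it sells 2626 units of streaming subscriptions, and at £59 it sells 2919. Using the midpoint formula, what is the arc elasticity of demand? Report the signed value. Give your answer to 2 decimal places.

ΔQ = 2919 − 2626 = 293; ΔP = 59 − 76.16 = -17.16.
Midpoints: P̄ = 67.58, Q̄ = 2772.5.
ε = (ΔQ/ΔP)(P̄/Q̄) = (293/-17.16)(67.58/2772.5).

-0.42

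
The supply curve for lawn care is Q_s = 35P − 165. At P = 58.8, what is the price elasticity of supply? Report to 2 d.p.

1.09

At P = 58.8, Q_s = 1893.
dQ_s/dP = 35.
ε_s = (dQ_s/dP)(P/Q_s) = (35)(58.8/1893).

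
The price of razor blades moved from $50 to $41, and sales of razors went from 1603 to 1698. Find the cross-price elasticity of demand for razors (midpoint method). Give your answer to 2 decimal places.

ΔQ_x = 1698 − 1603 = 95; ΔP_y = 41 − 50 = -9.
Midpoints: P̄_y = 45.50, Q̄_x = 1650.5.
ε_xy = (ΔQ_x/ΔP_y)(P̄_y/Q̄_x) = (95/-9)(45.50/1650.5).

-0.29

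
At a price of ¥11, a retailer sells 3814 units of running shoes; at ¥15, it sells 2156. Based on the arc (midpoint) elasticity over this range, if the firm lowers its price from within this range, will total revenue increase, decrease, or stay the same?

increase

Arc ε = (-1658/4)(13.00/2985.0) ≈ -1.805.
|ε| = 1.81 > 1, so demand is elastic. A price cut therefore raises total revenue.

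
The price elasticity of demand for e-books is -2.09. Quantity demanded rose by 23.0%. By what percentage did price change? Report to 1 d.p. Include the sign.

%ΔP ≈ %ΔQ / ε = (23.0%)/(-2.09) = -11.00%.

-11.0%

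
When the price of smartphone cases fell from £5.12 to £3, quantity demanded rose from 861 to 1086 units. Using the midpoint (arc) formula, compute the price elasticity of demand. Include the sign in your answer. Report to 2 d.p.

-0.44

ΔQ = 1086 − 861 = 225; ΔP = 3 − 5.12 = -2.12.
Midpoints: P̄ = 4.06, Q̄ = 973.5.
ε = (ΔQ/ΔP)(P̄/Q̄) = (225/-2.12)(4.06/973.5).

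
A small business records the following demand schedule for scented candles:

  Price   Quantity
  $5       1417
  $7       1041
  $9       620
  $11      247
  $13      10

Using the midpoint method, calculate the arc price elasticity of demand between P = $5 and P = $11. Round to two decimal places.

-1.88

At P = 5, Q = 1417; at P = 11, Q = 247.
ΔQ = -1170, ΔP = 6. Midpoints: P̄ = 8.00, Q̄ = 832.0.
ε = (ΔQ/ΔP)(P̄/Q̄) = (-1170/6)(8.00/832.0).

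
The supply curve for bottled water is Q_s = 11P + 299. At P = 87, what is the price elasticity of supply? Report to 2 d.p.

0.76

At P = 87, Q_s = 1256.
dQ_s/dP = 11.
ε_s = (dQ_s/dP)(P/Q_s) = (11)(87/1256).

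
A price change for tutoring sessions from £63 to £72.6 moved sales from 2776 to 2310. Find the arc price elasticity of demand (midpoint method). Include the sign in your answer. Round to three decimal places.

-1.294

ΔQ = 2310 − 2776 = -466; ΔP = 72.6 − 63 = 9.6.
Midpoints: P̄ = 67.80, Q̄ = 2543.0.
ε = (ΔQ/ΔP)(P̄/Q̄) = (-466/9.6)(67.80/2543.0).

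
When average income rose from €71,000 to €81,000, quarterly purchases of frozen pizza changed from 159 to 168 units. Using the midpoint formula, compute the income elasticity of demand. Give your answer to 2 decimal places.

0.42

ΔQ = 9, ΔI = 10000. Midpoints: Ī = 76,000, Q̄ = 163.5.
ε_I = (ΔQ/ΔI)(Ī/Q̄) = (9/10000)(76000/163.5).
ε_I > 0, so the good is normal.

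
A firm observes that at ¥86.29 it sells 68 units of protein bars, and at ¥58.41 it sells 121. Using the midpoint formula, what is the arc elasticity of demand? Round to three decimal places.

ΔQ = 121 − 68 = 53; ΔP = 58.41 − 86.29 = -27.88.
Midpoints: P̄ = 72.35, Q̄ = 94.5.
ε = (ΔQ/ΔP)(P̄/Q̄) = (53/-27.88)(72.35/94.5).

-1.455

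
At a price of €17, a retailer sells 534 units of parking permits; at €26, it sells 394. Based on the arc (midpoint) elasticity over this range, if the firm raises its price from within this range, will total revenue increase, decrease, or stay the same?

Arc ε = (-140/9)(21.50/464.0) ≈ -0.721.
|ε| = 0.72 < 1, so demand is inelastic. A price rise therefore raises total revenue.

increase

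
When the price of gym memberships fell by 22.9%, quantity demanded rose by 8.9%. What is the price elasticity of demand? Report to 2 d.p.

-0.39

ε = %ΔQ / %ΔP = (8.9)/(-22.9) = -0.389.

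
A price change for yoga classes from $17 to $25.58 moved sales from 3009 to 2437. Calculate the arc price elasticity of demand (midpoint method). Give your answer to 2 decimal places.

-0.52

ΔQ = 2437 − 3009 = -572; ΔP = 25.58 − 17 = 8.58.
Midpoints: P̄ = 21.29, Q̄ = 2723.0.
ε = (ΔQ/ΔP)(P̄/Q̄) = (-572/8.58)(21.29/2723.0).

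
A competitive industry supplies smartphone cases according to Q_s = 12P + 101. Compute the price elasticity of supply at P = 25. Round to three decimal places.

0.748

At P = 25, Q_s = 401.
dQ_s/dP = 12.
ε_s = (dQ_s/dP)(P/Q_s) = (12)(25/401).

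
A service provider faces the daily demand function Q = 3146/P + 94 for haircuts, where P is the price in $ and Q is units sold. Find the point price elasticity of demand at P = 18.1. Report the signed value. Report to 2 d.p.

At P = 18.1, Q = 267.812.
dQ/dP = −3146/P² = -9.603.
ε = (dQ/dP)(P/Q) = (-9.603)(18.1/267.812).

-0.65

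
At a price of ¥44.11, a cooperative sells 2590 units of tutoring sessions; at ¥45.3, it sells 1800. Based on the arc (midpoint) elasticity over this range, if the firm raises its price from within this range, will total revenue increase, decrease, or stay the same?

decrease

Arc ε = (-790/1.19)(44.70/2195.0) ≈ -13.521.
|ε| = 13.52 > 1, so demand is elastic. A price rise therefore reduces total revenue.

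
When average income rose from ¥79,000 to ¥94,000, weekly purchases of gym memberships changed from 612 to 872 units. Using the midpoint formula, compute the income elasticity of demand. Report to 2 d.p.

2.02

ΔQ = 260, ΔI = 15000. Midpoints: Ī = 86,500, Q̄ = 742.0.
ε_I = (ΔQ/ΔI)(Ī/Q̄) = (260/15000)(86500/742.0).
ε_I > 0, so the good is normal.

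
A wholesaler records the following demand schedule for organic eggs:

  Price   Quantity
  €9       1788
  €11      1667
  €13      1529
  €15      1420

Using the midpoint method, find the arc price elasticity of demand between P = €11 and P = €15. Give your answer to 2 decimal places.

-0.52

At P = 11, Q = 1667; at P = 15, Q = 1420.
ΔQ = -247, ΔP = 4. Midpoints: P̄ = 13.00, Q̄ = 1543.5.
ε = (ΔQ/ΔP)(P̄/Q̄) = (-247/4)(13.00/1543.5).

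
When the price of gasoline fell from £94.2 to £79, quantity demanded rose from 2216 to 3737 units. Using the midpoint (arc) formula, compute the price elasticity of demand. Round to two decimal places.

-2.91

ΔQ = 3737 − 2216 = 1521; ΔP = 79 − 94.2 = -15.2.
Midpoints: P̄ = 86.60, Q̄ = 2976.5.
ε = (ΔQ/ΔP)(P̄/Q̄) = (1521/-15.2)(86.60/2976.5).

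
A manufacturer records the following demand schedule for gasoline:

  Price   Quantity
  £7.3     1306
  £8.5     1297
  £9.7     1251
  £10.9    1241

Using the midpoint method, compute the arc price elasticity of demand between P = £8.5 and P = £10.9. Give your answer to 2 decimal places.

At P = 8.5, Q = 1297; at P = 10.9, Q = 1241.
ΔQ = -56, ΔP = 2.4. Midpoints: P̄ = 9.70, Q̄ = 1269.0.
ε = (ΔQ/ΔP)(P̄/Q̄) = (-56/2.4)(9.70/1269.0).

-0.18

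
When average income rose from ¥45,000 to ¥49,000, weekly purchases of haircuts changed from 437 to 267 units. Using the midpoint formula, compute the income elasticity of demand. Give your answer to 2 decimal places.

-5.67

ΔQ = -170, ΔI = 4000. Midpoints: Ī = 47,000, Q̄ = 352.0.
ε_I = (ΔQ/ΔI)(Ī/Q̄) = (-170/4000)(47000/352.0).
ε_I < 0, so the good is inferior.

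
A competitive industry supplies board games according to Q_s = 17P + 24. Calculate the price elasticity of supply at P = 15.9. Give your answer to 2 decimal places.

At P = 15.9, Q_s = 294.30.
dQ_s/dP = 17.
ε_s = (dQ_s/dP)(P/Q_s) = (17)(15.9/294.30).

0.92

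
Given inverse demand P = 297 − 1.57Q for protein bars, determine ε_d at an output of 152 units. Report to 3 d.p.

At Q = 152, P = 297 − 1.57(152) = 58.36.
dP/dQ = −1.57, so dQ/dP = 1/(−1.57) = -0.637.
ε = (dQ/dP)(P/Q) = (-0.637)(58.36/152).

-0.245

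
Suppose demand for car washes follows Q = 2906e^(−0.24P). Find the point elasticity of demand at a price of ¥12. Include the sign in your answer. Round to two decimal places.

At P = 12, Q = 163.128.
dQ/dP = −0.24·2906e^(−0.24P) = −0.24Q = -39.151.
ε = (dQ/dP)(P/Q) = (-39.151)(12/163.128).

-2.88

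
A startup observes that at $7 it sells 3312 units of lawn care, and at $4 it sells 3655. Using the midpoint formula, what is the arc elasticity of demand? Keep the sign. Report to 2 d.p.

ΔQ = 3655 − 3312 = 343; ΔP = 4 − 7 = -3.
Midpoints: P̄ = 5.50, Q̄ = 3483.5.
ε = (ΔQ/ΔP)(P̄/Q̄) = (343/-3)(5.50/3483.5).

-0.18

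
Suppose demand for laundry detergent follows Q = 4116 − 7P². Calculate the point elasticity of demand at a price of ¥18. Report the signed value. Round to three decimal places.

At P = 18, Q = 1848.
dQ/dP = −14P = -252.
ε = (dQ/dP)(P/Q) = (-252)(18/1848).
|ε| > 1, so demand is elastic at this price.

-2.455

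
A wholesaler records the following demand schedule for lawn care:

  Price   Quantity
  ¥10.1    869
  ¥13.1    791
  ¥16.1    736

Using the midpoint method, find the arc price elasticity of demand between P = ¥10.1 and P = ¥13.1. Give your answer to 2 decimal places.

At P = 10.1, Q = 869; at P = 13.1, Q = 791.
ΔQ = -78, ΔP = 3.0. Midpoints: P̄ = 11.60, Q̄ = 830.0.
ε = (ΔQ/ΔP)(P̄/Q̄) = (-78/3.0)(11.60/830.0).

-0.36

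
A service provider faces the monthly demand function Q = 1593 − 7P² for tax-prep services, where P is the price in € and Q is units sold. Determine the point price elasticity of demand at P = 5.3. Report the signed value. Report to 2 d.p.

-0.28

At P = 5.3, Q = 1396.370.
dQ/dP = −14P = -74.200.
ε = (dQ/dP)(P/Q) = (-74.200)(5.3/1396.370).
|ε| < 1, so demand is inelastic at this price.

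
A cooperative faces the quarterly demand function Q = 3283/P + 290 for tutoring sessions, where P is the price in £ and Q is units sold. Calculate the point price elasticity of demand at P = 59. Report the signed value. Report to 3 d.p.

-0.161

At P = 59, Q = 345.644.
dQ/dP = −3283/P² = -0.943.
ε = (dQ/dP)(P/Q) = (-0.943)(59/345.644).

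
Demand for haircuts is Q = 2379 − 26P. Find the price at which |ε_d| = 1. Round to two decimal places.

For linear demand Q = a − bP, ε = −bP/(a − bP). |ε| = 1 when bP = a − bP, i.e. P = a/(2b).
P = 2379/(2·26) = 2379/52 = 45.7500.

45.75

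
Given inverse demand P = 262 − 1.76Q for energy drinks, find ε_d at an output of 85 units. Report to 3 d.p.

-0.751

At Q = 85, P = 262 − 1.76(85) = 112.40.
dP/dQ = −1.76, so dQ/dP = 1/(−1.76) = -0.568.
ε = (dQ/dP)(P/Q) = (-0.568)(112.40/85).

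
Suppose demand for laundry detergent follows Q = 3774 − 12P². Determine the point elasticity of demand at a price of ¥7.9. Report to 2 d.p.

-0.50

At P = 7.9, Q = 3025.080.
dQ/dP = −24P = -189.600.
ε = (dQ/dP)(P/Q) = (-189.600)(7.9/3025.080).
|ε| < 1, so demand is inelastic at this price.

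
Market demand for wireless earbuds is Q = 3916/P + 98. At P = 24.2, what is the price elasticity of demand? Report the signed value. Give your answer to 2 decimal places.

-0.62

At P = 24.2, Q = 259.818.
dQ/dP = −3916/P² = -6.687.
ε = (dQ/dP)(P/Q) = (-6.687)(24.2/259.818).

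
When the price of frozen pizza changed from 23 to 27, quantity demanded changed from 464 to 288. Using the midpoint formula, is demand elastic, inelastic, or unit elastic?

elastic

Arc ε ≈ -2.926.
|ε| = 2.93 > 1.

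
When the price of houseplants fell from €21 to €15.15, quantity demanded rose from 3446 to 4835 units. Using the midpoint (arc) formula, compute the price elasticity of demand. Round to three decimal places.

ΔQ = 4835 − 3446 = 1389; ΔP = 15.15 − 21 = -5.85.
Midpoints: P̄ = 18.07, Q̄ = 4140.5.
ε = (ΔQ/ΔP)(P̄/Q̄) = (1389/-5.85)(18.07/4140.5).

-1.037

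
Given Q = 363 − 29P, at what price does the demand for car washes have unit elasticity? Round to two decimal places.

6.26

For linear demand Q = a − bP, ε = −bP/(a − bP). |ε| = 1 when bP = a − bP, i.e. P = a/(2b).
P = 363/(2·29) = 363/58 = 6.2586.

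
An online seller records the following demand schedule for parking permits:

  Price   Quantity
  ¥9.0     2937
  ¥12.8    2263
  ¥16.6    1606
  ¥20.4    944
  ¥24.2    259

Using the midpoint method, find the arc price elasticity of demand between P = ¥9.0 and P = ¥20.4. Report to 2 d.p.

-1.32

At P = 9.0, Q = 2937; at P = 20.4, Q = 944.
ΔQ = -1993, ΔP = 11.4. Midpoints: P̄ = 14.70, Q̄ = 1940.5.
ε = (ΔQ/ΔP)(P̄/Q̄) = (-1993/11.4)(14.70/1940.5).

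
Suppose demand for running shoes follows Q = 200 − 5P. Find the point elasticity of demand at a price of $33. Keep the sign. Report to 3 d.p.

-4.714

At P = 33, Q = 35.
dQ/dP = −5.
ε = (dQ/dP)(P/Q) = (-5)(33/35).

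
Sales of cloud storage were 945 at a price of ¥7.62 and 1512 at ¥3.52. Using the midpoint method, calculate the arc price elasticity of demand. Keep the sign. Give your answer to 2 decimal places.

ΔQ = 1512 − 945 = 567; ΔP = 3.52 − 7.62 = -4.1.
Midpoints: P̄ = 5.57, Q̄ = 1228.5.
ε = (ΔQ/ΔP)(P̄/Q̄) = (567/-4.1)(5.57/1228.5).

-0.63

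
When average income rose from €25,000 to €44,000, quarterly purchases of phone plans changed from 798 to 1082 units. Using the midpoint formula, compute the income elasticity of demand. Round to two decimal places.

0.55

ΔQ = 284, ΔI = 19000. Midpoints: Ī = 34,500, Q̄ = 940.0.
ε_I = (ΔQ/ΔI)(Ī/Q̄) = (284/19000)(34500/940.0).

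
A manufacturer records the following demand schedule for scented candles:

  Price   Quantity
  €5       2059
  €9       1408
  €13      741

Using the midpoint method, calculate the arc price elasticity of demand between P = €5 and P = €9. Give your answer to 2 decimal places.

At P = 5, Q = 2059; at P = 9, Q = 1408.
ΔQ = -651, ΔP = 4. Midpoints: P̄ = 7.00, Q̄ = 1733.5.
ε = (ΔQ/ΔP)(P̄/Q̄) = (-651/4)(7.00/1733.5).

-0.66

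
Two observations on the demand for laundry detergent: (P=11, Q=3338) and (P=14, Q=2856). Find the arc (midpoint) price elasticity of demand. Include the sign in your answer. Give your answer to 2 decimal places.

-0.65

ΔQ = 2856 − 3338 = -482; ΔP = 14 − 11 = 3.
Midpoints: P̄ = 12.50, Q̄ = 3097.0.
ε = (ΔQ/ΔP)(P̄/Q̄) = (-482/3)(12.50/3097.0).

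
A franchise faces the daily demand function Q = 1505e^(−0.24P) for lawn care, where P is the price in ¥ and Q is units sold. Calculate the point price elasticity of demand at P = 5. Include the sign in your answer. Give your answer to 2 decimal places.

-1.20

At P = 5, Q = 453.297.
dQ/dP = −0.24·1505e^(−0.24P) = −0.24Q = -108.791.
ε = (dQ/dP)(P/Q) = (-108.791)(5/453.297).
|ε| > 1, so demand is elastic at this price.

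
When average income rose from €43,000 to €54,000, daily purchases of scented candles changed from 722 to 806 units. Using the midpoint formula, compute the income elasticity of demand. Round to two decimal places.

ΔQ = 84, ΔI = 11000. Midpoints: Ī = 48,500, Q̄ = 764.0.
ε_I = (ΔQ/ΔI)(Ī/Q̄) = (84/11000)(48500/764.0).

0.48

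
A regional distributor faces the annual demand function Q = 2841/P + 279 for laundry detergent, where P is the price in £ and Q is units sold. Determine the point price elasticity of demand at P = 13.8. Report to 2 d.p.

At P = 13.8, Q = 484.870.
dQ/dP = −2841/P² = -14.918.
ε = (dQ/dP)(P/Q) = (-14.918)(13.8/484.870).
|ε| < 1, so demand is inelastic at this price.

-0.42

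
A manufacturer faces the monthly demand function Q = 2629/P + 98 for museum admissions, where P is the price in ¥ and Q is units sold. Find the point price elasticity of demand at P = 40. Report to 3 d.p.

At P = 40, Q = 163.725.
dQ/dP = −2629/P² = -1.643.
ε = (dQ/dP)(P/Q) = (-1.643)(40/163.725).

-0.401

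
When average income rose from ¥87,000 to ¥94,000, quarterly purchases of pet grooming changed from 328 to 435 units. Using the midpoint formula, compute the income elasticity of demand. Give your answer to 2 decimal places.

ΔQ = 107, ΔI = 7000. Midpoints: Ī = 90,500, Q̄ = 381.5.
ε_I = (ΔQ/ΔI)(Ī/Q̄) = (107/7000)(90500/381.5).

3.63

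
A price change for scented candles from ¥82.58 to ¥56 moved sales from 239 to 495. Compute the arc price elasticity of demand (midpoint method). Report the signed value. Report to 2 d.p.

-1.82

ΔQ = 495 − 239 = 256; ΔP = 56 − 82.58 = -26.58.
Midpoints: P̄ = 69.29, Q̄ = 367.0.
ε = (ΔQ/ΔP)(P̄/Q̄) = (256/-26.58)(69.29/367.0).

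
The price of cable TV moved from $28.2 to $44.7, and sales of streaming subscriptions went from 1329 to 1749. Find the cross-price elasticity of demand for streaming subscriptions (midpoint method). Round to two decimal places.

ΔQ_x = 1749 − 1329 = 420; ΔP_y = 44.7 − 28.2 = 16.5.
Midpoints: P̄_y = 36.45, Q̄_x = 1539.0.
ε_xy = (ΔQ_x/ΔP_y)(P̄_y/Q̄_x) = (420/16.5)(36.45/1539.0).
ε_xy > 0, so the goods are substitutes.

0.60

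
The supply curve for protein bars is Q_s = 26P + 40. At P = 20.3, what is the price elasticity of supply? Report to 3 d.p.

At P = 20.3, Q_s = 567.80.
dQ_s/dP = 26.
ε_s = (dQ_s/dP)(P/Q_s) = (26)(20.3/567.80).

0.930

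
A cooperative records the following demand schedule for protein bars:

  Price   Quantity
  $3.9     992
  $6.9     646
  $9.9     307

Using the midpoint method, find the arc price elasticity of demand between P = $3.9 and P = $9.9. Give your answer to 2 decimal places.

At P = 3.9, Q = 992; at P = 9.9, Q = 307.
ΔQ = -685, ΔP = 6.0. Midpoints: P̄ = 6.90, Q̄ = 649.5.
ε = (ΔQ/ΔP)(P̄/Q̄) = (-685/6.0)(6.90/649.5).

-1.21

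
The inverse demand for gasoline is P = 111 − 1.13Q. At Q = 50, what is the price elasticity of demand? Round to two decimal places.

-0.96

At Q = 50, P = 111 − 1.13(50) = 54.50.
dP/dQ = −1.13, so dQ/dP = 1/(−1.13) = -0.885.
ε = (dQ/dP)(P/Q) = (-0.885)(54.50/50).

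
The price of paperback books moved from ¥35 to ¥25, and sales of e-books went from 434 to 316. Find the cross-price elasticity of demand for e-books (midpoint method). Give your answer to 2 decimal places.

ΔQ_x = 316 − 434 = -118; ΔP_y = 25 − 35 = -10.
Midpoints: P̄_y = 30.00, Q̄_x = 375.0.
ε_xy = (ΔQ_x/ΔP_y)(P̄_y/Q̄_x) = (-118/-10)(30.00/375.0).
ε_xy > 0, so the goods are substitutes.

0.94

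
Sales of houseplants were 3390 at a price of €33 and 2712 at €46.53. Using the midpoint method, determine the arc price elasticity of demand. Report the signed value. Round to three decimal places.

-0.653

ΔQ = 2712 − 3390 = -678; ΔP = 46.53 − 33 = 13.53.
Midpoints: P̄ = 39.77, Q̄ = 3051.0.
ε = (ΔQ/ΔP)(P̄/Q̄) = (-678/13.53)(39.77/3051.0).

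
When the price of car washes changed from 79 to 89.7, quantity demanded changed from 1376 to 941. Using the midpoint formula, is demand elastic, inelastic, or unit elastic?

elastic

Arc ε ≈ -2.960.
|ε| = 2.96 > 1.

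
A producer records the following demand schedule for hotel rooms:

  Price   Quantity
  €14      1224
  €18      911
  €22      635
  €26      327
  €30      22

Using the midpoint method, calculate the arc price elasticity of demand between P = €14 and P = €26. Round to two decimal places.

At P = 14, Q = 1224; at P = 26, Q = 327.
ΔQ = -897, ΔP = 12. Midpoints: P̄ = 20.00, Q̄ = 775.5.
ε = (ΔQ/ΔP)(P̄/Q̄) = (-897/12)(20.00/775.5).

-1.93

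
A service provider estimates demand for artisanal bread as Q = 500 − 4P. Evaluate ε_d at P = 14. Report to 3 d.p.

-0.126

At P = 14, Q = 444.
dQ/dP = −4.
ε = (dQ/dP)(P/Q) = (-4)(14/444).
|ε| < 1, so demand is inelastic at this price.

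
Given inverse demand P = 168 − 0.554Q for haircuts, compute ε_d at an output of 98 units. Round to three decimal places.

At Q = 98, P = 168 − 0.554(98) = 113.71.
dP/dQ = −0.554, so dQ/dP = 1/(−0.554) = -1.805.
ε = (dQ/dP)(P/Q) = (-1.805)(113.71/98).

-2.094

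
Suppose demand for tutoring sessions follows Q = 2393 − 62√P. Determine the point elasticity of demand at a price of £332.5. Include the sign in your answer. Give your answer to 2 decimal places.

At P = 332.5, Q = 1262.456.
dQ/dP = −62/(2√P) = -1.700.
ε = (dQ/dP)(P/Q) = (-1.700)(332.5/1262.456).

-0.45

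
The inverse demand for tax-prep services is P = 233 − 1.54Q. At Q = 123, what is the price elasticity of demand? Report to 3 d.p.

At Q = 123, P = 233 − 1.54(123) = 43.58.
dP/dQ = −1.54, so dQ/dP = 1/(−1.54) = -0.649.
ε = (dQ/dP)(P/Q) = (-0.649)(43.58/123).

-0.230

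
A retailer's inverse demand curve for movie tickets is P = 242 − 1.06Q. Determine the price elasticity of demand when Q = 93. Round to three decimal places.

At Q = 93, P = 242 − 1.06(93) = 143.42.
dP/dQ = −1.06, so dQ/dP = 1/(−1.06) = -0.943.
ε = (dQ/dP)(P/Q) = (-0.943)(143.42/93).

-1.455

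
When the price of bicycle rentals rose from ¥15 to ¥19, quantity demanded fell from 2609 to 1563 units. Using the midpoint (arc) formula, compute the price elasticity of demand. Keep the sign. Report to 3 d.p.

ΔQ = 1563 − 2609 = -1046; ΔP = 19 − 15 = 4.
Midpoints: P̄ = 17.00, Q̄ = 2086.0.
ε = (ΔQ/ΔP)(P̄/Q̄) = (-1046/4)(17.00/2086.0).

-2.131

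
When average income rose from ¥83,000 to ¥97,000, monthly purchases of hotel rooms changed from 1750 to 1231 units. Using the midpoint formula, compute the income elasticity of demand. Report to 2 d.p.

ΔQ = -519, ΔI = 14000. Midpoints: Ī = 90,000, Q̄ = 1490.5.
ε_I = (ΔQ/ΔI)(Ī/Q̄) = (-519/14000)(90000/1490.5).

-2.24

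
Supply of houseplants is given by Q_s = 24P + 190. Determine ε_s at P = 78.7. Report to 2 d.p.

At P = 78.7, Q_s = 2078.80.
dQ_s/dP = 24.
ε_s = (dQ_s/dP)(P/Q_s) = (24)(78.7/2078.80).

0.91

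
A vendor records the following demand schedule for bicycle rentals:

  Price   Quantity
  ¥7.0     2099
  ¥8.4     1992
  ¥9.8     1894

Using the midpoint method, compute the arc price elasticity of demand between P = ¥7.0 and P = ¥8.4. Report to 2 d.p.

-0.29

At P = 7.0, Q = 2099; at P = 8.4, Q = 1992.
ΔQ = -107, ΔP = 1.4. Midpoints: P̄ = 7.70, Q̄ = 2045.5.
ε = (ΔQ/ΔP)(P̄/Q̄) = (-107/1.4)(7.70/2045.5).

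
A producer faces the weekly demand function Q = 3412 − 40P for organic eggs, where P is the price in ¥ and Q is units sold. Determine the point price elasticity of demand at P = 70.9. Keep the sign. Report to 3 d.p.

-4.924

At P = 70.9, Q = 576.
dQ/dP = −40.
ε = (dQ/dP)(P/Q) = (-40)(70.9/576).
|ε| > 1, so demand is elastic at this price.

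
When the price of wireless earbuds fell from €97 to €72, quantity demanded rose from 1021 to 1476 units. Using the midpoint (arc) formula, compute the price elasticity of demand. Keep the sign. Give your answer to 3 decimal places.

-1.232

ΔQ = 1476 − 1021 = 455; ΔP = 72 − 97 = -25.
Midpoints: P̄ = 84.50, Q̄ = 1248.5.
ε = (ΔQ/ΔP)(P̄/Q̄) = (455/-25)(84.50/1248.5).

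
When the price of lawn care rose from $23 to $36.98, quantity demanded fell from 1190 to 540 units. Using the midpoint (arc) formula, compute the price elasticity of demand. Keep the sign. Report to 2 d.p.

-1.61

ΔQ = 540 − 1190 = -650; ΔP = 36.98 − 23 = 13.98.
Midpoints: P̄ = 29.99, Q̄ = 865.0.
ε = (ΔQ/ΔP)(P̄/Q̄) = (-650/13.98)(29.99/865.0).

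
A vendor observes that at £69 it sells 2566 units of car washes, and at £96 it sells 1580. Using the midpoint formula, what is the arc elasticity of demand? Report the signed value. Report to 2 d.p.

ΔQ = 1580 − 2566 = -986; ΔP = 96 − 69 = 27.
Midpoints: P̄ = 82.50, Q̄ = 2073.0.
ε = (ΔQ/ΔP)(P̄/Q̄) = (-986/27)(82.50/2073.0).

-1.45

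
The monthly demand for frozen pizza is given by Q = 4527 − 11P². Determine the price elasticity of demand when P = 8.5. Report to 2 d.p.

-0.43

At P = 8.5, Q = 3732.250.
dQ/dP = −22P = -187.
ε = (dQ/dP)(P/Q) = (-187)(8.5/3732.250).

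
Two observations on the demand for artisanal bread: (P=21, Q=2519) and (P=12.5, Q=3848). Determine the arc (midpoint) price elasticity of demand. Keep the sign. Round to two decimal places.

ΔQ = 3848 − 2519 = 1329; ΔP = 12.5 − 21 = -8.5.
Midpoints: P̄ = 16.75, Q̄ = 3183.5.
ε = (ΔQ/ΔP)(P̄/Q̄) = (1329/-8.5)(16.75/3183.5).

-0.82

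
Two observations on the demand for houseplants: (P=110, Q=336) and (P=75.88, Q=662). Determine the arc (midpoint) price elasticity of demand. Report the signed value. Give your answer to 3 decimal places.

ΔQ = 662 − 336 = 326; ΔP = 75.88 − 110 = -34.12.
Midpoints: P̄ = 92.94, Q̄ = 499.0.
ε = (ΔQ/ΔP)(P̄/Q̄) = (326/-34.12)(92.94/499.0).

-1.780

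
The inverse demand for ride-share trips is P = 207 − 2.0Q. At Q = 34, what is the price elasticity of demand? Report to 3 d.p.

At Q = 34, P = 207 − 2.0(34) = 139.00.
dP/dQ = −2.0, so dQ/dP = 1/(−2.0) = -0.500.
ε = (dQ/dP)(P/Q) = (-0.500)(139.00/34).

-2.044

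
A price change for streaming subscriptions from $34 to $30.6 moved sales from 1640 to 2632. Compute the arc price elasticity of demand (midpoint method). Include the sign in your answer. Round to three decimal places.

ΔQ = 2632 − 1640 = 992; ΔP = 30.6 − 34 = -3.4.
Midpoints: P̄ = 32.30, Q̄ = 2136.0.
ε = (ΔQ/ΔP)(P̄/Q̄) = (992/-3.4)(32.30/2136.0).

-4.412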